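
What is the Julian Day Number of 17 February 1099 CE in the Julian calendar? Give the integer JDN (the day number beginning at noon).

2122515

In the proleptic Gregorian calendar the same day is 23 February 1099.
JDN 2299161 is 15 October 1582 CE (Gregorian); the target day is −176646 days from there, so JDN = 2122515.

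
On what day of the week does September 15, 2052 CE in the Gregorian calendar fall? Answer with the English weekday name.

Sunday

Since JDN mod 7 = 6 (0 = Monday), the day is Sunday.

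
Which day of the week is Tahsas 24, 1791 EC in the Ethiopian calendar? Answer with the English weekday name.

Equivalently 31 December 1798 Gregorian, JDN 2378131.
Since JDN mod 7 = 0 (0 = Monday), the day is Monday.

Monday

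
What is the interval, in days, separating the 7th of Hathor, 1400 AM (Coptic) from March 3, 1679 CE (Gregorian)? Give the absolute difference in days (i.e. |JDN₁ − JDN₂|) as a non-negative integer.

First date → JDN 2336081; second date → JDN 2334364.
The interval is |2336081 − 2334364| = 1717 days.

1717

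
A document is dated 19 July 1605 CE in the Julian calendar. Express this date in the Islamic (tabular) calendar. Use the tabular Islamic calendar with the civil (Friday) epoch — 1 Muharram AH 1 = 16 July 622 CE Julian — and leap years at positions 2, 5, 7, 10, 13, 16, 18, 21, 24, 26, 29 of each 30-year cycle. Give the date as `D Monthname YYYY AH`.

Julian Day Number of the source date = 2307484.
Converting JDN 2307484 to the tabular Islamic calendar gives 13 Rabi' al-Awwal 1014 AH.

13 Rabi' al-Awwal 1014 AH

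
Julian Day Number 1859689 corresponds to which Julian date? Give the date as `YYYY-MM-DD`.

0379-07-21

JDN 1859689 is 22 July 379 in the proleptic Gregorian calendar.
In the Julian calendar that day is 0379-07-21.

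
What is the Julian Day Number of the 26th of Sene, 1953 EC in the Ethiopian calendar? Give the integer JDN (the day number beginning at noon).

2437484

In the Gregorian calendar the same day is 3 July 1961.
JDN 2451545 is 1 January 2000 CE (Gregorian); the target day is −14061 days from there, so JDN = 2437484.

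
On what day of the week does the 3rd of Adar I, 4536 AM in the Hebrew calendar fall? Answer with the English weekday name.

In the proleptic Gregorian calendar this is 2 February 776 (JDN 2004520).
JDN 2004520 mod 7 = 0, and JDN 0 was a Monday, so this is a Monday.

Monday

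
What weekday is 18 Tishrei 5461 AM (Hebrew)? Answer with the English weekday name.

Friday

Equivalently 1 October 1700 Gregorian, JDN 2342246.
2342246 ≡ 4 (mod 7); counting from Monday = 0 gives Friday.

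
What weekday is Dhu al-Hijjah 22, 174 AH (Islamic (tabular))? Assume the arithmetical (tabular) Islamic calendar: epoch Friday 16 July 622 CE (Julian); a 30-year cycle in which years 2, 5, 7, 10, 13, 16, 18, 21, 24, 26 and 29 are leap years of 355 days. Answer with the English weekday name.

Sunday

This is JDN 2010091 (5 May 791 Gregorian).
JDN 2010091 mod 7 = 6, and JDN 0 was a Monday, so this is a Sunday.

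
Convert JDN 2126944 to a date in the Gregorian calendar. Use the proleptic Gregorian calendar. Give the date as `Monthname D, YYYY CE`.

April 11, 1111 CE

Counting from JDN 2299161 = 15 Oct 1582 gives an offset of -172217 days.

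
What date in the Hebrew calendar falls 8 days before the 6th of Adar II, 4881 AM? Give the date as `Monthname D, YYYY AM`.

Adar I 28, 4881 AM

JDN of the 6th of Adar II, 4881 AM = 2130560.
2130560 − 8 = 2130552.
JDN 2130552 in the Hebrew calendar is Adar I 28, 4881 AM.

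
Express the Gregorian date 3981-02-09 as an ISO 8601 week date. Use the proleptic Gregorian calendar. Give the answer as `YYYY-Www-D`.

The weekday is Monday (ISO weekday 1).
That Monday belongs to ISO week 7 of ISO year 3981.

3981-W07-1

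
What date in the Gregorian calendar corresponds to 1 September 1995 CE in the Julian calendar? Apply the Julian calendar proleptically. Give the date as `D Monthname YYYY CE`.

At this point the Julian calendar is 13 days behind the Gregorian.
1 September 1995 Julian + 13 days → 14 September 1995 Gregorian.

14 September 1995 CE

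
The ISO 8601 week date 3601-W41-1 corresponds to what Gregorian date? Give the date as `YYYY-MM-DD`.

ISO week 1 of 3601 is the week containing the first Thursday of 3601.
Week 41, day 1 (Monday) lands on 3601-10-08.

3601-10-08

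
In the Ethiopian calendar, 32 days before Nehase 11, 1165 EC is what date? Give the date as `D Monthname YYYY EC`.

JDN of Nehase 11, 1165 EC = 2149712.
2149712 − 32 = 2149680.
JDN 2149680 in the Ethiopian calendar is 9 Hamle 1165 EC.

9 Hamle 1165 EC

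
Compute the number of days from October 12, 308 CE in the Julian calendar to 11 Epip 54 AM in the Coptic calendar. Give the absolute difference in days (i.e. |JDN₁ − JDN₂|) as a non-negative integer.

10858

First date → JDN 1833840; second date → JDN 1844698.
The interval is |1833840 − 1844698| = 10858 days.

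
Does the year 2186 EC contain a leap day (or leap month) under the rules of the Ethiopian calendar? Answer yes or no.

2186 mod 4 = 2; in the Ethiopian calendar a year is leap when year mod 4 = 3, so it is a common year.

no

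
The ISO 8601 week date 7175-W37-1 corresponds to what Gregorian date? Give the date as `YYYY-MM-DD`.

ISO week 1 of 7175 is the week containing the first Thursday of 7175.
Week 37, day 1 (Monday) lands on 7175-09-08.

7175-09-08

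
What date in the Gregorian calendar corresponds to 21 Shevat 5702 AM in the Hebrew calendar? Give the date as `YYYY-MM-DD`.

Julian Day Number of the source date = 2430399.
Converting JDN 2430399 to the Gregorian calendar gives 8 February 1942 CE.

1942-02-08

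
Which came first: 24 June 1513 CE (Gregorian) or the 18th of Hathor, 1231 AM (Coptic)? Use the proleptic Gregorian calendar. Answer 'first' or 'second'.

first

The two dates have Julian Day Numbers 2273846 and 2274364 respectively.
Since 2273846 < 2274364, the first date comes first.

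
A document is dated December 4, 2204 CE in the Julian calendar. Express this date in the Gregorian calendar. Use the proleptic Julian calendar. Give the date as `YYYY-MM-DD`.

At this point the Julian calendar is 15 days behind the Gregorian.
4 December 2204 Julian + 15 days → 19 December 2204 Gregorian.

2204-12-19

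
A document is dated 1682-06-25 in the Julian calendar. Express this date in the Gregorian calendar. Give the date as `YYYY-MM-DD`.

1682-07-05

For dates in this range the Gregorian date is 10 days ahead of the Julian.
25 June 1682 Julian + 10 days → 5 July 1682 Gregorian.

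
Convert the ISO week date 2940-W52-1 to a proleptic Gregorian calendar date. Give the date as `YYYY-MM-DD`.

ISO week 1 of 2940 is the week containing the first Thursday of 2940.
Week 52, day 1 (Monday) lands on 2940-12-26.

2940-12-26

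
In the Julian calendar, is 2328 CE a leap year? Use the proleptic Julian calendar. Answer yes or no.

2328 mod 4 = 0, so it is a leap year in the Julian calendar.

yes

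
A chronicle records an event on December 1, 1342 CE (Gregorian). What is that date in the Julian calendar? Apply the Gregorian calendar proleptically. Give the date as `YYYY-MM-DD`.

1342-11-23

The Julian–Gregorian offset here is 8 days (Julian trailing).
1 December 1342 Gregorian − 8 days → 23 November 1342 Julian.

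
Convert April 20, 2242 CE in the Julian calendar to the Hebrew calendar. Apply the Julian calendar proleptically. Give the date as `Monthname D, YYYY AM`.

Julian Day Number of the source date = 2540058.
Converting JDN 2540058 to the Hebrew calendar gives 4 Iyar 6002 AM.

Iyar 4, 6002 AM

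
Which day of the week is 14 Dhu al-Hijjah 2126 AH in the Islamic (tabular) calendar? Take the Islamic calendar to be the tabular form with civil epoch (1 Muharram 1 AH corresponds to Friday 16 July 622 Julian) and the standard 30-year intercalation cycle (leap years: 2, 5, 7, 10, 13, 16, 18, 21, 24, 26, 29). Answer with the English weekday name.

Equivalently 12 March 2685 Gregorian, JDN 2701807.
JDN 2701807 mod 7 = 3, and JDN 0 was a Monday, so this is a Thursday.

Thursday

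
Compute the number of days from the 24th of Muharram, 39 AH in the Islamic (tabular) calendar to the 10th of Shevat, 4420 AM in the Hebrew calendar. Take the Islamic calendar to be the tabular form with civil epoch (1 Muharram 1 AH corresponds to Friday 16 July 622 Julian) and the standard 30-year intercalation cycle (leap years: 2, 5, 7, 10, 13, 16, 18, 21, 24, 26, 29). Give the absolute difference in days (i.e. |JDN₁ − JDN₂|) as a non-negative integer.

First date → JDN 1961929; second date → JDN 1962149.
The interval is |1961929 − 1962149| = 220 days.

220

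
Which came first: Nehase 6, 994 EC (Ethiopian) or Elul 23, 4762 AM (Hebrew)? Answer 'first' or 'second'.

The two dates have Julian Day Numbers 2087249 and 2087284 respectively.
Since 2087249 < 2087284, the first date comes first.

first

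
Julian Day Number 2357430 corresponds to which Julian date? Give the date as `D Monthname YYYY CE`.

17 April 1742 CE

The Gregorian equivalent of JDN 2357430 is 28 April 1742.
In the Julian calendar that day is 17 April 1742 CE.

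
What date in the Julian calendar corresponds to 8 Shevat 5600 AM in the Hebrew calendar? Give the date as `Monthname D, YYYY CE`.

January 1, 1840 CE

Both dates share Julian Day Number 2393118; in the Julian calendar that is 1 January 1840 CE.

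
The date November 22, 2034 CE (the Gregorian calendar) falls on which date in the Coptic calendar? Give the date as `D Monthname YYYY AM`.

Both dates share Julian Day Number 2464289; in the Coptic calendar that is 13 Hathor 1751 AM.

13 Hathor 1751 AM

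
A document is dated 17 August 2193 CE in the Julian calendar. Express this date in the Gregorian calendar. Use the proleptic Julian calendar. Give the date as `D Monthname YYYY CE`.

31 August 2193 CE

For dates in this range the Gregorian date is 14 days ahead of the Julian.
17 August 2193 Julian + 14 days → 31 August 2193 Gregorian.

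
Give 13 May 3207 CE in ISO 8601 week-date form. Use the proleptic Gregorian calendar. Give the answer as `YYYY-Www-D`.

3207-W19-7

The weekday is Sunday (ISO weekday 7).
That Sunday belongs to ISO week 19 of ISO year 3207.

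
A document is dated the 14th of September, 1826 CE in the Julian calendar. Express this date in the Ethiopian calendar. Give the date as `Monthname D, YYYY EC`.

Meskerem 17, 1819 EC

Julian Day Number of the source date = 2388261.
Converting JDN 2388261 to the Ethiopian calendar gives 17 Meskerem 1819 EC.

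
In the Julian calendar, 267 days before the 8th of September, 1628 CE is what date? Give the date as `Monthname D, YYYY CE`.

JDN of the 8th of September, 1628 CE = 2315936.
2315936 − 267 = 2315669.
JDN 2315669 in the Julian calendar is December 16, 1627 CE.

December 16, 1627 CE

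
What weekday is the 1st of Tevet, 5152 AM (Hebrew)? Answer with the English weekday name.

Equivalently 7 December 1391 Gregorian, JDN 2229453.
Since JDN mod 7 = 2 (0 = Monday), the day is Wednesday.

Wednesday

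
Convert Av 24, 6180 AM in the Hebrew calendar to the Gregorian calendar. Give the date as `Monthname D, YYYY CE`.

August 3, 2420 CE

Both dates share Julian Day Number 2605162; in the Gregorian calendar that is 3 August 2420 CE.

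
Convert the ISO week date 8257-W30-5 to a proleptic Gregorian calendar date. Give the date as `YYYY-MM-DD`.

ISO week 1 of 8257 is the week containing the first Thursday of 8257.
Week 30, day 5 (Friday) lands on 8257-07-24.

8257-07-24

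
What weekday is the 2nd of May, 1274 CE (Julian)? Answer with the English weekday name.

Wednesday

In the proleptic Gregorian calendar this is 9 May 1274 (JDN 2186508).
Since JDN mod 7 = 2 (0 = Monday), the day is Wednesday.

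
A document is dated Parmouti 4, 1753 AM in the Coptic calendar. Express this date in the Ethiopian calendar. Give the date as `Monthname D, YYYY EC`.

Miyazya 4, 2029 EC

The source date corresponds to 12 April 2037 in the Gregorian calendar (JDN 2465161).
That day falls on 4 Miyazya 2029 EC in the Ethiopian calendar.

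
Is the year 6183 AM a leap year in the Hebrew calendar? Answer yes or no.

yes

Hebrew year 6183 is year 8 of its 19-year Metonic cycle; leap years are at positions 3, 6, 8, 11, 14, 17, 19, so it is a leap year (13 months).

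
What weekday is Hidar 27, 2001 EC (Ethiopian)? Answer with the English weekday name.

Saturday

Equivalently 6 December 2008 Gregorian, JDN 2454807.
2454807 ≡ 5 (mod 7); counting from Monday = 0 gives Saturday.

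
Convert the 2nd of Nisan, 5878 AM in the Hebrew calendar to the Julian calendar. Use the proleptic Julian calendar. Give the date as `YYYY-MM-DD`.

2118-03-11

The source date corresponds to 25 March 2118 in the Gregorian calendar (JDN 2494727).
That day falls on 11 March 2118 CE in the Julian calendar.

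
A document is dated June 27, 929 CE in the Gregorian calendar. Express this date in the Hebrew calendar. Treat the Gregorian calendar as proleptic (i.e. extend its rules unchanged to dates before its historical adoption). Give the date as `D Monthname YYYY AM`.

12 Tammuz 4689 AM

Julian Day Number of the source date = 2060548.
Converting JDN 2060548 to the Hebrew calendar gives 12 Tammuz 4689 AM.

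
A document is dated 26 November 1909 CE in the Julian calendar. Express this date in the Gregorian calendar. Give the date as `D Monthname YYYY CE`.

At this point the Julian calendar is 13 days behind the Gregorian.
26 November 1909 Julian + 13 days → 9 December 1909 Gregorian.

9 December 1909 CE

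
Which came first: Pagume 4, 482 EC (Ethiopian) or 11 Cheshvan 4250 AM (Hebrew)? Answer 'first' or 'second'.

Converting both to JDN: 1900269 vs 1899959; the smaller is the second.

second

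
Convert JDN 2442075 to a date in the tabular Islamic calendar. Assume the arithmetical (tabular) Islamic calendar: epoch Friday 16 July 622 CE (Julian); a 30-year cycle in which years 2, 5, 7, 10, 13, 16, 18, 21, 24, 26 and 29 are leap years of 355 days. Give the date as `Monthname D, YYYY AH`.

JDN 2442075 is 27 January 1974 in the Gregorian calendar.
In the tabular Islamic calendar that day is Muharram 3, 1394 AH.

Muharram 3, 1394 AH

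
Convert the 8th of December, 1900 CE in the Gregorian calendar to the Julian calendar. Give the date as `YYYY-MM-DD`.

1900-11-25

At this point the Julian calendar is 13 days behind the Gregorian.
8 December 1900 Gregorian − 13 days → 25 November 1900 Julian.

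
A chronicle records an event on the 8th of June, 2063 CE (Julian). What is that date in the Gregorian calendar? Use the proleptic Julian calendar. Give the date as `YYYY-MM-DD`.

For dates in this range the Gregorian date is 13 days ahead of the Julian.
8 June 2063 Julian + 13 days → 21 June 2063 Gregorian.

2063-06-21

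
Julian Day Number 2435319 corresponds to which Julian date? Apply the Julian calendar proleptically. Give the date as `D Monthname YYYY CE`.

17 July 1955 CE

The Gregorian equivalent of JDN 2435319 is 30 July 1955.
In the Julian calendar that day is 17 July 1955 CE.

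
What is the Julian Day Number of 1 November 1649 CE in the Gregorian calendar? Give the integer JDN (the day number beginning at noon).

2323650

JDN 2400001 is 17 November 1858 CE (Gregorian), MJD 0; the target day is −76351 days from there, so JDN = 2323650.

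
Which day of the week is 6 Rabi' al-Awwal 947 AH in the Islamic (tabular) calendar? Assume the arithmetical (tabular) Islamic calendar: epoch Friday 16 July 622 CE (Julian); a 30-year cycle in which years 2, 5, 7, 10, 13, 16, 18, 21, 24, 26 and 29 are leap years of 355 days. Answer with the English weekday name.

This is JDN 2283735 (21 July 1540 Gregorian).
Since JDN mod 7 = 6 (0 = Monday), the day is Sunday.

Sunday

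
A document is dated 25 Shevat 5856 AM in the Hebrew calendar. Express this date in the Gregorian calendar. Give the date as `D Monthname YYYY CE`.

18 February 2096 CE

Both dates share Julian Day Number 2486657; in the Gregorian calendar that is 18 February 2096 CE.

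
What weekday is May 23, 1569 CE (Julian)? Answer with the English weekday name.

Equivalently 2 June 1569 Gregorian, JDN 2294278.
Since JDN mod 7 = 0 (0 = Monday), the day is Monday.

Monday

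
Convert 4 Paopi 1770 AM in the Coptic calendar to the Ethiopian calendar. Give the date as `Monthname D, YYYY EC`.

Tikimt 4, 2046 EC

Julian Day Number of the source date = 2471190.
Converting JDN 2471190 to the Ethiopian calendar gives 4 Tikimt 2046 EC.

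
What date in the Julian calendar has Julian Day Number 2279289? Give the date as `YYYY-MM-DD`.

The proleptic Gregorian equivalent of JDN 2279289 is 19 May 1528.
In the Julian calendar that day is 1528-05-09.

1528-05-09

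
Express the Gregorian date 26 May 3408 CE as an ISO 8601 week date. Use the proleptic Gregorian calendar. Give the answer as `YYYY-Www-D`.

3408-W21-4

The weekday is Thursday (ISO weekday 4).
That Thursday belongs to ISO week 21 of ISO year 3408.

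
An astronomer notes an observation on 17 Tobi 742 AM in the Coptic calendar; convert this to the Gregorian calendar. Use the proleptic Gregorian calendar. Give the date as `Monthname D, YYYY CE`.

January 18, 1026 CE

Both dates share Julian Day Number 2095816; in the Gregorian calendar that is 18 January 1026 CE.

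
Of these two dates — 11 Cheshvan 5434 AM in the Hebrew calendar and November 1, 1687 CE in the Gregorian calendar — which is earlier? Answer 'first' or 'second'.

First date → JDN 2332405; second date → JDN 2337529.
JDN 2332405 < JDN 2337529, so the first date is earlier.

first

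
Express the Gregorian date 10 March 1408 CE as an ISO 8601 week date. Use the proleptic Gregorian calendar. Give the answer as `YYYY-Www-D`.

1408-W10-4

The weekday is Thursday (ISO weekday 4).
That Thursday belongs to ISO week 10 of ISO year 1408.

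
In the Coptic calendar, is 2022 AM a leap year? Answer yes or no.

no

2022 mod 4 = 2; in the Coptic calendar a year is leap when year mod 4 = 3, so it is a common year.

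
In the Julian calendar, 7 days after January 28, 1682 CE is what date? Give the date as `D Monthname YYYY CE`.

The starting date is JDN 2335436; 2335436 + 7 = 2335443.
JDN 2335443 corresponds to 4 February 1682 CE.

4 February 1682 CE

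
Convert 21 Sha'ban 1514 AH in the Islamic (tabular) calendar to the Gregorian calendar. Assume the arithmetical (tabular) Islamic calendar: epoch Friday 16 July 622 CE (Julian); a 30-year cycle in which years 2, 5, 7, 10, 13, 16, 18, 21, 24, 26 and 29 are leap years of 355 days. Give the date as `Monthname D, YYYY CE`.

Both dates share Julian Day Number 2484824; in the Gregorian calendar that is 11 February 2091 CE.

February 11, 2091 CE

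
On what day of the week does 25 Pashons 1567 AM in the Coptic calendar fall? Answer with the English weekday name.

Sunday

Equivalently 1 June 1851 Gregorian, JDN 2397275.
Since JDN mod 7 = 6 (0 = Monday), the day is Sunday.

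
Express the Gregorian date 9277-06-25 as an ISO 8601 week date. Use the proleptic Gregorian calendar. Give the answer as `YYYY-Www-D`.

The weekday is Friday (ISO weekday 5).
That Friday belongs to ISO week 25 of ISO year 9277.

9277-W25-5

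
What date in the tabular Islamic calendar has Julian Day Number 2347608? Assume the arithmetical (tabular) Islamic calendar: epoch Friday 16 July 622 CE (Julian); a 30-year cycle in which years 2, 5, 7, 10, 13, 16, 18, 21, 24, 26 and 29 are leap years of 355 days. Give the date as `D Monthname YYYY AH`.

4 Jumada al-Thani 1127 AH

JDN 2347608 is 7 June 1715 in the Gregorian calendar.
In the tabular Islamic calendar that day is 4 Jumada al-Thani 1127 AH.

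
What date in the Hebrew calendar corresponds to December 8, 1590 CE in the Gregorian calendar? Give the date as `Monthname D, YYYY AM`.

Kislev 11, 5351 AM

Julian Day Number of the source date = 2302137.
Converting JDN 2302137 to the Hebrew calendar gives 11 Kislev 5351 AM.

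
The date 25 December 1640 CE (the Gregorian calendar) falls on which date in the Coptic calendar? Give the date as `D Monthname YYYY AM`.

19 Koiak 1357 AM

Both dates share Julian Day Number 2320417; in the Coptic calendar that is 19 Koiak 1357 AM.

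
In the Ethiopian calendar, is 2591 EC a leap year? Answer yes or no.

yes

2591 mod 4 = 3; in the Ethiopian calendar a year is leap when year mod 4 = 3, so it is a leap year.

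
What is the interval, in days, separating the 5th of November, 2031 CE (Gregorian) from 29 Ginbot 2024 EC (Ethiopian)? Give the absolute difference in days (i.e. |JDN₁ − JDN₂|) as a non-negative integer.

First date → JDN 2463176; second date → JDN 2463390.
The interval is |2463176 − 2463390| = 214 days.

214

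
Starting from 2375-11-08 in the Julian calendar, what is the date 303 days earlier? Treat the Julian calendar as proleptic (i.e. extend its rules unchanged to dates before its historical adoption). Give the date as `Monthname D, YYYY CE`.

The starting date is JDN 2588838; 2588838 − 303 = 2588535.
JDN 2588535 corresponds to January 9, 2375 CE.

January 9, 2375 CE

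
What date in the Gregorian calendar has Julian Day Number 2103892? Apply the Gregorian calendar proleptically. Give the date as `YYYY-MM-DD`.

1048-02-28

JDN 2451545 is 1 Jan 2000; 2103892 is −347653 days from there.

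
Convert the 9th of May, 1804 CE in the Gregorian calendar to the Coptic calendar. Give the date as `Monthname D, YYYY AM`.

Pashons 2, 1520 AM

Julian Day Number of the source date = 2380086.
Converting JDN 2380086 to the Coptic calendar gives 2 Pashons 1520 AM.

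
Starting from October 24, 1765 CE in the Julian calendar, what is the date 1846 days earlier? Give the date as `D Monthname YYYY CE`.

4 October 1760 CE

The starting date is JDN 2366021; 2366021 − 1846 = 2364175.
JDN 2364175 corresponds to 4 October 1760 CE.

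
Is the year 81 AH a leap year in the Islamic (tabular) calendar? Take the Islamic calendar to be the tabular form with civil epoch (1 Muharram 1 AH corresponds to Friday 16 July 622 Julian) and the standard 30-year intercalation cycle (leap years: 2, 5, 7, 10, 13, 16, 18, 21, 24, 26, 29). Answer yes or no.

Year 81 AH is year 21 of its 30-year cycle; leap positions are 2, 5, 7, 10, 13, 16, 18, 21, 24, 26, 29, so it is a leap year (355 days).

yes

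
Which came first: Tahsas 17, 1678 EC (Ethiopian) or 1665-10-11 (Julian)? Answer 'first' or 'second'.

First date → JDN 2336851; second date → JDN 2329483.
JDN 2329483 < JDN 2336851, so the second date is earlier.

second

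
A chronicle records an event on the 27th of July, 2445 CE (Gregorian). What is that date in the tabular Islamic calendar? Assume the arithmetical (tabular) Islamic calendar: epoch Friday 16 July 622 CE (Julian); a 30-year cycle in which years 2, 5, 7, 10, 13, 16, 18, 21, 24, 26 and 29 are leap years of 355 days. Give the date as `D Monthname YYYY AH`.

21 Dhu al-Hijjah 1879 AH

Both dates share Julian Day Number 2614286; in the tabular Islamic calendar that is 21 Dhu al-Hijjah 1879 AH.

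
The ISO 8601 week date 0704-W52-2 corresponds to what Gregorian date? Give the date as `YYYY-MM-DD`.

ISO week 1 of 704 is the week containing the first Thursday of 704.
Week 52, day 2 (Tuesday) lands on 0704-12-27.

0704-12-27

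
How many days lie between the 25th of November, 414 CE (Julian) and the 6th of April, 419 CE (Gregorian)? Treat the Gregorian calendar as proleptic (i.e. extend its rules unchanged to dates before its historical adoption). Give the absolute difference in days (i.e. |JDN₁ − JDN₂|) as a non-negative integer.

First date → JDN 1872600; second date → JDN 1874192.
The interval is |1872600 − 1874192| = 1592 days.

1592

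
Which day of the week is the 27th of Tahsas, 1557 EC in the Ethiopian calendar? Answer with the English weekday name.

This is JDN 2292666 (2 January 1565 Gregorian).
JDN 2292666 mod 7 = 5, and JDN 0 was a Monday, so this is a Saturday.

Saturday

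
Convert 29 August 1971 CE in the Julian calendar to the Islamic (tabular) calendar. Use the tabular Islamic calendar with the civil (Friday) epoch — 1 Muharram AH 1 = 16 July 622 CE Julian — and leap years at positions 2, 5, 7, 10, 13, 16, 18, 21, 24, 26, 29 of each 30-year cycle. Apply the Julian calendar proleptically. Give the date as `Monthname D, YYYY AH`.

Both dates share Julian Day Number 2441206; in the tabular Islamic calendar that is 20 Rajab 1391 AH.

Rajab 20, 1391 AH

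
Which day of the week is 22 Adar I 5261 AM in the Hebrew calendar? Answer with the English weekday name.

Equivalently 20 February 1501 Gregorian, JDN 2269339.
Since JDN mod 7 = 2 (0 = Monday), the day is Wednesday.

Wednesday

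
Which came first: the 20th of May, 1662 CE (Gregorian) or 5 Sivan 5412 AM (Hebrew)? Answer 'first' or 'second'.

First date → JDN 2328233; second date → JDN 2324573.
JDN 2324573 < JDN 2328233, so the second date is earlier.

second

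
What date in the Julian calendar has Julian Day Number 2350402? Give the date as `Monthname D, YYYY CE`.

The Gregorian equivalent of JDN 2350402 is 30 January 1723.
In the Julian calendar that day is January 19, 1723 CE.

January 19, 1723 CE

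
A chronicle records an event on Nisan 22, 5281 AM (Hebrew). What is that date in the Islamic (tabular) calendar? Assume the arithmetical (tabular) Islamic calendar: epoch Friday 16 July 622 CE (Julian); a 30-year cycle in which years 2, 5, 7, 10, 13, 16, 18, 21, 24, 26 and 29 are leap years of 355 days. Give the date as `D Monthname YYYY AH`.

Both dates share Julian Day Number 2276692; in the tabular Islamic calendar that is 20 Rabi' al-Thani 927 AH.

20 Rabi' al-Thani 927 AH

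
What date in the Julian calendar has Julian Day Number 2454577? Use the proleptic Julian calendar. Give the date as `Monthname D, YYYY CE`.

The Gregorian equivalent of JDN 2454577 is 20 April 2008.
In the Julian calendar that day is April 7, 2008 CE.

April 7, 2008 CE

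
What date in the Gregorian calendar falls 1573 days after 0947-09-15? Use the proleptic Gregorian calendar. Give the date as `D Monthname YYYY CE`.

5 January 952 CE

The starting date is JDN 2067202; 2067202 + 1573 = 2068775.
JDN 2068775 corresponds to 5 January 952 CE.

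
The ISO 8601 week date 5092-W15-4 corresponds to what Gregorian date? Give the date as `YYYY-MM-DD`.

5092-04-14

ISO week 1 of 5092 is the week containing the first Thursday of 5092.
Week 15, day 4 (Thursday) lands on 5092-04-14.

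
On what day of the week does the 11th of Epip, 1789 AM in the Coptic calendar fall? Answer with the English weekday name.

Tuesday

This is JDN 2478407 (18 July 2073 Gregorian).
JDN 2478407 mod 7 = 1, and JDN 0 was a Monday, so this is a Tuesday.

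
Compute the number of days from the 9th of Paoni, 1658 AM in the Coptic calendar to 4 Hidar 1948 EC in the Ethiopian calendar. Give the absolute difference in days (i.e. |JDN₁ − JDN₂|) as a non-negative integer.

4899

JDN of the first date = 2430527.
JDN of the second date = 2435426.
|2435426 − 2430527| = 4899.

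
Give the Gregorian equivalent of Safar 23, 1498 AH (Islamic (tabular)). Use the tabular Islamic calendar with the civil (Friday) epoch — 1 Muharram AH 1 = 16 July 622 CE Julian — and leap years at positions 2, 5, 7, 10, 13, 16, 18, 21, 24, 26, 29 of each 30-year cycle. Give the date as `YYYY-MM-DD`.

Julian Day Number of the source date = 2478979.
Converting JDN 2478979 to the Gregorian calendar gives 10 February 2075 CE.

2075-02-10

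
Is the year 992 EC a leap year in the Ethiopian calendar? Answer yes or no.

no

992 mod 4 = 0; in the Ethiopian calendar a year is leap when year mod 4 = 3, so it is a common year.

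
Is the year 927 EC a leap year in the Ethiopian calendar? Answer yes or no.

927 mod 4 = 3; in the Ethiopian calendar a year is leap when year mod 4 = 3, so it is a leap year.

yes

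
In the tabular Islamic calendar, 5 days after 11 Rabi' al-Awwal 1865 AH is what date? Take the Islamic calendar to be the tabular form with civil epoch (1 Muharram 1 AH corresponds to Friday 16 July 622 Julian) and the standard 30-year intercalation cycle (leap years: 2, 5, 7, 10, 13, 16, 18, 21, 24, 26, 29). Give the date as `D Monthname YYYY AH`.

The starting date is JDN 2609048; 2609048 + 5 = 2609053.
JDN 2609053 corresponds to 16 Rabi' al-Awwal 1865 AH.

16 Rabi' al-Awwal 1865 AH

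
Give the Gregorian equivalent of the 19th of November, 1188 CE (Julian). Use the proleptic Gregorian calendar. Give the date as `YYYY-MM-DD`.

1188-11-26

The Julian–Gregorian offset here is 7 days (Julian trailing).
19 November 1188 Julian + 7 days → 26 November 1188 Gregorian.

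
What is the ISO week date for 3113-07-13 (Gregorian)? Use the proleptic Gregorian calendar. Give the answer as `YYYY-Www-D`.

3113-W28-7

The weekday is Sunday (ISO weekday 7).
That Sunday belongs to ISO week 28 of ISO year 3113.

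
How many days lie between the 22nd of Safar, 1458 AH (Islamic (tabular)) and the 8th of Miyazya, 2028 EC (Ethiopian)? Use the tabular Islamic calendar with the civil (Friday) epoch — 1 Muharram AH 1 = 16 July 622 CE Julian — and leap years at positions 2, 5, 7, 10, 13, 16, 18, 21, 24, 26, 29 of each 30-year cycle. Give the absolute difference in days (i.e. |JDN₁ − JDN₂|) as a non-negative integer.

JDN of the first date = 2464803.
JDN of the second date = 2464800.
|2464800 − 2464803| = 3.

3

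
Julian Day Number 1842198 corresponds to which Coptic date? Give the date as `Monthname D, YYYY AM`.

JDN 1842198 is 1 September 331 in the proleptic Gregorian calendar.
In the Coptic calendar that day is Thout 2, 48 AM.

Thout 2, 48 AM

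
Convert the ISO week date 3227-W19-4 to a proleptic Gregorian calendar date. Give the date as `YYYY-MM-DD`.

ISO week 1 of 3227 is the week containing the first Thursday of 3227.
Week 19, day 4 (Thursday) lands on 3227-05-13.

3227-05-13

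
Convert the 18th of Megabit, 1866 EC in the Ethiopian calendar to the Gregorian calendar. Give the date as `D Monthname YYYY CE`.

26 March 1874 CE

Julian Day Number of the source date = 2405609.
Converting JDN 2405609 to the Gregorian calendar gives 26 March 1874 CE.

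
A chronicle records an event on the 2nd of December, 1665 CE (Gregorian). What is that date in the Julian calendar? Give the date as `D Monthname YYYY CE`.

22 November 1665 CE

The Julian–Gregorian offset here is 10 days (Julian trailing).
2 December 1665 Gregorian − 10 days → 22 November 1665 Julian.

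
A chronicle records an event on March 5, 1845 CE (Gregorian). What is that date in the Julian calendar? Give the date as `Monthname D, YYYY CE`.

The Julian–Gregorian offset here is 12 days (Julian trailing).
5 March 1845 Gregorian − 12 days → 21 February 1845 Julian.

February 21, 1845 CE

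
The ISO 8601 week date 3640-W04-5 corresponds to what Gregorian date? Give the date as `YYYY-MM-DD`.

3640-01-27

ISO week 1 of 3640 is the week containing the first Thursday of 3640.
Week 4, day 5 (Friday) lands on 3640-01-27.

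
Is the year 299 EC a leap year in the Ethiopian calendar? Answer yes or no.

299 mod 4 = 3; in the Ethiopian calendar a year is leap when year mod 4 = 3, so it is a leap year.

yes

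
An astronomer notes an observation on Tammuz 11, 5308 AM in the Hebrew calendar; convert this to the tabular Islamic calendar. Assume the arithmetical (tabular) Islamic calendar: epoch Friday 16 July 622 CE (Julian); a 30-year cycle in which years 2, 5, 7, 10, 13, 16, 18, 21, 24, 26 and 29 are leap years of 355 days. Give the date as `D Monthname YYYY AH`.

The source date corresponds to 27 June 1548 in the proleptic Gregorian calendar (JDN 2286633).
That day falls on 10 Jumada al-Awwal 955 AH in the tabular Islamic calendar.

10 Jumada al-Awwal 955 AH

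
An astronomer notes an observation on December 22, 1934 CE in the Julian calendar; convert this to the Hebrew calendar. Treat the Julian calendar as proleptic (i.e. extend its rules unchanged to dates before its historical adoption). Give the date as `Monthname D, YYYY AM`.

The source date corresponds to 4 January 1935 in the Gregorian calendar (JDN 2427807).
That day falls on 29 Tevet 5695 AM in the Hebrew calendar.

Tevet 29, 5695 AM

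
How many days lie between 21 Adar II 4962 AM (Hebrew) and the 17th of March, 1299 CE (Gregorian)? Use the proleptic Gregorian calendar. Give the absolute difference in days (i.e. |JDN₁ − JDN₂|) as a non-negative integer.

JDN of the first date = 2160164.
JDN of the second date = 2195586.
|2195586 − 2160164| = 35422.

35422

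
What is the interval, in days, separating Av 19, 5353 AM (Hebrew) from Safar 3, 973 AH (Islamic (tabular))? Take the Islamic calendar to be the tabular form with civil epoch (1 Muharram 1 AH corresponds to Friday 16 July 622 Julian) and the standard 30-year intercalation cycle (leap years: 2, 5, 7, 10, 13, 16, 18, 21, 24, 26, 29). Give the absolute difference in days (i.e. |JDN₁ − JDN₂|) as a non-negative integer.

First date → JDN 2303120; second date → JDN 2292916.
The interval is |2303120 − 2292916| = 10204 days.

10204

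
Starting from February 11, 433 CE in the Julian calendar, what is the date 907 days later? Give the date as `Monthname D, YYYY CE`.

Counting 907 days forward from JDN 1879253 reaches JDN 1880160, which is August 7, 435 CE.

August 7, 435 CE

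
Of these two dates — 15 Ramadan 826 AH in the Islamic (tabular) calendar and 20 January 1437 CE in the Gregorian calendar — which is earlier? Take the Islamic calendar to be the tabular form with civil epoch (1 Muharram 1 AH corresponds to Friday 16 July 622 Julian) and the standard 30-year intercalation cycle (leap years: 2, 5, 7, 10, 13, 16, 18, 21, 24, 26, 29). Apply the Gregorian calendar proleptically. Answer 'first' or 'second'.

The two dates have Julian Day Numbers 2241042 and 2245933 respectively.
Since 2241042 < 2245933, the first date comes first.

first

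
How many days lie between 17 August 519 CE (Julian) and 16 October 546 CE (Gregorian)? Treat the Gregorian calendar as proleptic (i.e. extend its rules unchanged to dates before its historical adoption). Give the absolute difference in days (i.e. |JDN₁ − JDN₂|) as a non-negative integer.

First date → JDN 1910851; second date → JDN 1920771.
The interval is |1910851 − 1920771| = 9920 days.

9920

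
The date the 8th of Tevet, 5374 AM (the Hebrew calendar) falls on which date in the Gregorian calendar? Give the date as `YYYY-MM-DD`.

Both dates share Julian Day Number 2310550; in the Gregorian calendar that is 20 December 1613 CE.

1613-12-20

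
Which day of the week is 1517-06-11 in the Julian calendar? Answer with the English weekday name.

Thursday

In the proleptic Gregorian calendar this is 21 June 1517 (JDN 2275304).
2275304 ≡ 3 (mod 7); counting from Monday = 0 gives Thursday.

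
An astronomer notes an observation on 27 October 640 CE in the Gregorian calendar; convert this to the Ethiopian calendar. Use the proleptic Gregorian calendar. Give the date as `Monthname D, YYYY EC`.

Tikimt 27, 633 EC

Both dates share Julian Day Number 1955115; in the Ethiopian calendar that is 27 Tikimt 633 EC.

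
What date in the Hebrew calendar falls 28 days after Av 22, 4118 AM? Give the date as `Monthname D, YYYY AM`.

Elul 20, 4118 AM

Counting 28 days forward from JDN 1852043 reaches JDN 1852071, which is Elul 20, 4118 AM.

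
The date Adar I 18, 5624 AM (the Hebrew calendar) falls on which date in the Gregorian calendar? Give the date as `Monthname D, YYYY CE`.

February 25, 1864 CE

Julian Day Number of the source date = 2401927.
Converting JDN 2401927 to the Gregorian calendar gives 25 February 1864 CE.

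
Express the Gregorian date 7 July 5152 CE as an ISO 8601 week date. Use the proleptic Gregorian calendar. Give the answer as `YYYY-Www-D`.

5152-W28-1

The weekday is Monday (ISO weekday 1).
That Monday belongs to ISO week 28 of ISO year 5152.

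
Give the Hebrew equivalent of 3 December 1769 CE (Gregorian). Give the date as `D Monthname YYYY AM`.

Julian Day Number of the source date = 2367511.
Converting JDN 2367511 to the Hebrew calendar gives 4 Kislev 5530 AM.

4 Kislev 5530 AM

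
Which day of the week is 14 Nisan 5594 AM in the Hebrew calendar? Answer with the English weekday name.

In the Gregorian calendar this is 23 April 1834 (JDN 2391027).
Since JDN mod 7 = 2 (0 = Monday), the day is Wednesday.

Wednesday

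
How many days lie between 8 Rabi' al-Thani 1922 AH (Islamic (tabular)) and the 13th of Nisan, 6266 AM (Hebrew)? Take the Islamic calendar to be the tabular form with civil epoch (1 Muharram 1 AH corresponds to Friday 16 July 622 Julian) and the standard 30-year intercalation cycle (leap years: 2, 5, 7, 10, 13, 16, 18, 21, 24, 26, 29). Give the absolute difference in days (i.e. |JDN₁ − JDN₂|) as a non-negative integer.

7181

First date → JDN 2629274; second date → JDN 2636455.
The interval is |2629274 − 2636455| = 7181 days.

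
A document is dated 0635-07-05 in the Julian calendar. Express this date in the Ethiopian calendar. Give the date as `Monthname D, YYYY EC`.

Hamle 11, 627 EC

The source date corresponds to 8 July 635 in the proleptic Gregorian calendar (JDN 1953177).
That day falls on 11 Hamle 627 EC in the Ethiopian calendar.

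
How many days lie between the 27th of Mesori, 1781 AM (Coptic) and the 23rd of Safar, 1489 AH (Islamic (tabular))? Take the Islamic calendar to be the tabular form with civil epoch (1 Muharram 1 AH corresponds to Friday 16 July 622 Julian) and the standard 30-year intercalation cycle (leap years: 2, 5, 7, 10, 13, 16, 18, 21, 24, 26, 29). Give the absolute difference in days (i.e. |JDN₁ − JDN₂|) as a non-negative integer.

JDN of the first date = 2475531.
JDN of the second date = 2475790.
|2475790 − 2475531| = 259.

259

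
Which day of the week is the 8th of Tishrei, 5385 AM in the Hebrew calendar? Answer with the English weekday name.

Saturday

In the Gregorian calendar this is 21 September 1624 (JDN 2314478).
2314478 ≡ 5 (mod 7); counting from Monday = 0 gives Saturday.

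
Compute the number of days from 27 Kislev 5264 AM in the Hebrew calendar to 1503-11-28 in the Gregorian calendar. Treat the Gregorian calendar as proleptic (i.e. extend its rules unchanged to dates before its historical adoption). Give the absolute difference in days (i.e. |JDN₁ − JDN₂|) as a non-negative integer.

27

First date → JDN 2270377; second date → JDN 2270350.
The interval is |2270377 − 2270350| = 27 days.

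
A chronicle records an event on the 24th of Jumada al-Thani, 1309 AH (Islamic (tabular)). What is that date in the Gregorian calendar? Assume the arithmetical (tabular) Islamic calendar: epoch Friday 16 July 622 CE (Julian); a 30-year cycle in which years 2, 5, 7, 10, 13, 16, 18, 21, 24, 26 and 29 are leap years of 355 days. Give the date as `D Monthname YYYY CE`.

Both dates share Julian Day Number 2412123; in the Gregorian calendar that is 25 January 1892 CE.

25 January 1892 CE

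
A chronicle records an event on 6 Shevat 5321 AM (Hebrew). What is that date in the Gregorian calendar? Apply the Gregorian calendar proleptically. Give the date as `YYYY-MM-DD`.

1561-02-02

Julian Day Number of the source date = 2291236.
Converting JDN 2291236 to the Gregorian calendar gives 2 February 1561 CE.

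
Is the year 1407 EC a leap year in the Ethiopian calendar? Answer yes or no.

1407 mod 4 = 3; in the Ethiopian calendar a year is leap when year mod 4 = 3, so it is a leap year.

yes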